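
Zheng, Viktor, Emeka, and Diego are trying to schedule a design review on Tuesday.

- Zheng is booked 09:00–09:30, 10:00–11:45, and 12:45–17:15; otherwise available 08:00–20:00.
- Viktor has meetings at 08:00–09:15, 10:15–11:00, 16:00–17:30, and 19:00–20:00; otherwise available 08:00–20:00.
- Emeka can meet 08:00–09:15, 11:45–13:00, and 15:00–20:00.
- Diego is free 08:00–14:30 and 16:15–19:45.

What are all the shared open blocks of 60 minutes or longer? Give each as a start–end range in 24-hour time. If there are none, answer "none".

11:45–12:45, 17:30–19:00

Zheng free within 08:00–20:00: 08:00–09:00, 09:30–10:00, 11:45–12:45, 17:15–20:00.
Viktor free within 08:00–20:00: 09:15–10:15, 11:00–16:00, 17:30–19:00.
Zheng ∩ Viktor: 09:30–10:00, 11:45–12:45, 17:30–19:00.
Zheng ∩ Viktor ∩ Emeka: 11:45–12:45, 17:30–19:00.
Zheng ∩ Viktor ∩ Emeka ∩ Diego: 11:45–12:45, 17:30–19:00.
Windows ≥ 60 min: 11:45–12:45, 17:30–19:00.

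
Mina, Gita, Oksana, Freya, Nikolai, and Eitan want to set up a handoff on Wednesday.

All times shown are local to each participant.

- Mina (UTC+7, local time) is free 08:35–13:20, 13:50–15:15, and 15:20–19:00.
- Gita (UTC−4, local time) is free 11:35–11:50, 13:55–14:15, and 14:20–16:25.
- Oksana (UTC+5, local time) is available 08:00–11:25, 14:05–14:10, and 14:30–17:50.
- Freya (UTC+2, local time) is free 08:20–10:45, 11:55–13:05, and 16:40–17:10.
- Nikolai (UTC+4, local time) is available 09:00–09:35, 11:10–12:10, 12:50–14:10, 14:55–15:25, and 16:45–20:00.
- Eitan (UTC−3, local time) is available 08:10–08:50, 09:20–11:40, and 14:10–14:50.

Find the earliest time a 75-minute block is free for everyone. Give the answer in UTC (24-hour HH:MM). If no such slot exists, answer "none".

Mina → UTC: 01:35–06:20, 06:50–08:15, 08:20–12:00.
Gita → UTC: 15:35–15:50, 17:55–18:15, 18:20–20:25.
Oksana → UTC: 03:00–06:25, 09:05–09:10, 09:30–12:50.
Freya → UTC: 06:20–08:45, 09:55–11:05, 14:40–15:10.
Nikolai → UTC: 05:00–05:35, 07:10–08:10, 08:50–10:10, 10:55–11:25, 12:45–16:00.
Eitan → UTC: 11:10–11:50, 12:20–14:40, 17:10–17:50.
Mina ∩ Gita: (none).
Mina ∩ Gita ∩ Oksana: (none).
Mina ∩ Gita ∩ Oksana ∩ Freya: (none).
Mina ∩ Gita ∩ Oksana ∩ Freya ∩ Nikolai: (none).
Mina ∩ Gita ∩ Oksana ∩ Freya ∩ Nikolai ∩ Eitan: (none).
Windows ≥ 75 min: (none).

none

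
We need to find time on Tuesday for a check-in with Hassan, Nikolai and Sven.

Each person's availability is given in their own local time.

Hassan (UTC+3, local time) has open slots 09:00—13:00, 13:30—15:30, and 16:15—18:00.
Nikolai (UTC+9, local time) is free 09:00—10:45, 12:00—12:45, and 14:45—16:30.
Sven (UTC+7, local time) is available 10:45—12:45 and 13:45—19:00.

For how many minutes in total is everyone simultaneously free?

45 minutes

Hassan → UTC: 06:00–10:00, 10:30–12:30, 13:15–15:00.
Nikolai → UTC: 00:00–01:45, 03:00–03:45, 05:45–07:30.
Sven → UTC: 03:45–05:45, 06:45–12:00.
Hassan ∩ Nikolai: 06:00–07:30.
Hassan ∩ Nikolai ∩ Sven: 06:45–07:30.
Total common minutes: 45.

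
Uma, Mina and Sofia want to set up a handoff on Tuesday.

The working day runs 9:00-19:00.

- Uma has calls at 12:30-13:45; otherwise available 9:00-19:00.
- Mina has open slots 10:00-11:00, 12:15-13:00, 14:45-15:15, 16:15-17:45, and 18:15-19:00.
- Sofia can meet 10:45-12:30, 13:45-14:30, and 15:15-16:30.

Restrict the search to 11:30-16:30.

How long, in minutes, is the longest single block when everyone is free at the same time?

15 minutes

Uma free within 09:00–19:00: 09:00–12:30, 13:45–19:00.
Uma ∩ Mina: 10:00–11:00, 12:15–12:30, 14:45–15:15, 16:15–17:45, 18:15–19:00.
Uma ∩ Mina ∩ Sofia: 10:45–11:00, 12:15–12:30, 16:15–16:30.
Restricted to 11:30–16:30: 12:15–12:30, 16:15–16:30.
Common window lengths: 15, 15 min; longest is 15.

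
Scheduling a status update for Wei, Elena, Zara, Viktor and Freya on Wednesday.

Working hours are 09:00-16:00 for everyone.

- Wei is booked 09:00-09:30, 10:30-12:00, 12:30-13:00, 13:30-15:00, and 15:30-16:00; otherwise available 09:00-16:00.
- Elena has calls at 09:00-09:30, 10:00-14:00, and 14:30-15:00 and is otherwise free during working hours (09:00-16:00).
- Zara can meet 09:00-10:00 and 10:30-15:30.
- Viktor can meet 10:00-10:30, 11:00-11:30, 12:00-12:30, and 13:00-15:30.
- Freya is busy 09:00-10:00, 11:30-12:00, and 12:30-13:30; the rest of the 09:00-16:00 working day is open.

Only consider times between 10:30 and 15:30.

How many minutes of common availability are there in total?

30 minutes

Wei free within 09:00–16:00: 09:30–10:30, 12:00–12:30, 13:00–13:30, 15:00–15:30.
Elena free within 09:00–16:00: 09:30–10:00, 14:00–14:30, 15:00–16:00.
Freya free within 09:00–16:00: 10:00–11:30, 12:00–12:30, 13:30–16:00.
Wei ∩ Elena: 09:30–10:00, 15:00–15:30.
Wei ∩ Elena ∩ Zara: 09:30–10:00, 15:00–15:30.
Wei ∩ Elena ∩ Zara ∩ Viktor: 15:00–15:30.
Wei ∩ Elena ∩ Zara ∩ Viktor ∩ Freya: 15:00–15:30.
Restricted to 10:30–15:30: 15:00–15:30.
Total common minutes: 30.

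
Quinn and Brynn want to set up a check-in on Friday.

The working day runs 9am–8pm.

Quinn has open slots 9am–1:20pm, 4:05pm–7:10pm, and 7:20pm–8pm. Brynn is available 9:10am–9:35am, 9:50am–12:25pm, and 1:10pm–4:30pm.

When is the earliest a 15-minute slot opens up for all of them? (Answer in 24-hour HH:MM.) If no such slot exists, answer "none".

09:10

Quinn ∩ Brynn: 09:10–09:35, 09:50–12:25, 13:10–13:20, 16:05–16:30.
Windows ≥ 15 min: 09:10–09:35, 09:50–12:25, 16:05–16:30.
Earliest such window starts at 09:10.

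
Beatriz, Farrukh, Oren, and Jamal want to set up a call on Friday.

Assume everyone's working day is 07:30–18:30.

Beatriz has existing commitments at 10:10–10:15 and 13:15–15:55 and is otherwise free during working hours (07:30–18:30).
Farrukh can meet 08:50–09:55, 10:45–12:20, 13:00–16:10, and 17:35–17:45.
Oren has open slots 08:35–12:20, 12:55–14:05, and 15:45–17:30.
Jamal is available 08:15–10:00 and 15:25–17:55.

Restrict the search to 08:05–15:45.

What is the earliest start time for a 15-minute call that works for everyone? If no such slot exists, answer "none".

Beatriz free within 07:30–18:30: 07:30–10:10, 10:15–13:15, 15:55–18:30.
Beatriz ∩ Farrukh: 08:50–09:55, 10:45–12:20, 13:00–13:15, 15:55–16:10, 17:35–17:45.
Beatriz ∩ Farrukh ∩ Oren: 08:50–09:55, 10:45–12:20, 13:00–13:15, 15:55–16:10.
Beatriz ∩ Farrukh ∩ Oren ∩ Jamal: 08:50–09:55, 15:55–16:10.
Restricted to 08:05–15:45: 08:50–09:55.
Windows ≥ 15 min: 08:50–09:55.
Earliest such window starts at 08:50.

08:50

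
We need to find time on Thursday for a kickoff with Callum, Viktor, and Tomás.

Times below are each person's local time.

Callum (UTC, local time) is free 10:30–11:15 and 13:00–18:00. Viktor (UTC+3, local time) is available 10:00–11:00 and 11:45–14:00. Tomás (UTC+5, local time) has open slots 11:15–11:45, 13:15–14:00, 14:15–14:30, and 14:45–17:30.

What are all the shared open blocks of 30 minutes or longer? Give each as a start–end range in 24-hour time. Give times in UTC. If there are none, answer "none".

Callum → UTC: 10:30–11:15, 13:00–18:00.
Viktor → UTC: 07:00–08:00, 08:45–11:00.
Tomás → UTC: 06:15–06:45, 08:15–09:00, 09:15–09:30, 09:45–12:30.
Callum ∩ Viktor: 10:30–11:00.
Callum ∩ Viktor ∩ Tomás: 10:30–11:00.
Windows ≥ 30 min: 10:30–11:00.

10:30–11:00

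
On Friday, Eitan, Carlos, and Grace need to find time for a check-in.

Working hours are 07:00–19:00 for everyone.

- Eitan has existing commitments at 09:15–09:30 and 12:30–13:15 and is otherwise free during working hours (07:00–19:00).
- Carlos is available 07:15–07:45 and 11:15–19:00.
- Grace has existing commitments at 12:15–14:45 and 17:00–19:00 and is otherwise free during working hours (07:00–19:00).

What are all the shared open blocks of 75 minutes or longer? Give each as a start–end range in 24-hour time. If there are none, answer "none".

Eitan free within 07:00–19:00: 07:00–09:15, 09:30–12:30, 13:15–19:00.
Grace free within 07:00–19:00: 07:00–12:15, 14:45–17:00.
Eitan ∩ Carlos: 07:15–07:45, 11:15–12:30, 13:15–19:00.
Eitan ∩ Carlos ∩ Grace: 07:15–07:45, 11:15–12:15, 14:45–17:00.
Windows ≥ 75 min: 14:45–17:00.

14:45–17:00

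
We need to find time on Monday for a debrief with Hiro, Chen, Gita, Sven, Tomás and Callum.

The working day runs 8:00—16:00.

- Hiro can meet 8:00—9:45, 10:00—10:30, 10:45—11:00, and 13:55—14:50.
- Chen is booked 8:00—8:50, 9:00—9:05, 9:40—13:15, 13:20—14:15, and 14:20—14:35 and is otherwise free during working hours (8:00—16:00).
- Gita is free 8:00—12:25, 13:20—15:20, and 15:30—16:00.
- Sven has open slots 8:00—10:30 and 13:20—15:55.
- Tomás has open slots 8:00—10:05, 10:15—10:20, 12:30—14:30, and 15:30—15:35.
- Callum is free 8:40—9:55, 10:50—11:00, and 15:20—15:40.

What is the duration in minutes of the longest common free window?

Chen free within 08:00–16:00: 08:50–09:00, 09:05–09:40, 13:15–13:20, 14:15–14:20, 14:35–16:00.
Hiro ∩ Chen: 08:50–09:00, 09:05–09:40, 14:15–14:20, 14:35–14:50.
Hiro ∩ Chen ∩ Gita: 08:50–09:00, 09:05–09:40, 14:15–14:20, 14:35–14:50.
Hiro ∩ Chen ∩ Gita ∩ Sven: 08:50–09:00, 09:05–09:40, 14:15–14:20, 14:35–14:50.
Hiro ∩ Chen ∩ Gita ∩ Sven ∩ Tomás: 08:50–09:00, 09:05–09:40, 14:15–14:20.
Hiro ∩ Chen ∩ Gita ∩ Sven ∩ Tomás ∩ Callum: 08:50–09:00, 09:05–09:40.
Common window lengths: 10, 35 min; longest is 35.

35 minutes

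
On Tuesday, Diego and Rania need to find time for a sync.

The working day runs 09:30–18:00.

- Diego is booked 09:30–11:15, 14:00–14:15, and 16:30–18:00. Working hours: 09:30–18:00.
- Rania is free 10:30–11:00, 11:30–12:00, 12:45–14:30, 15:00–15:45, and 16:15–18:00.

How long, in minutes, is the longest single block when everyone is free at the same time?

75 minutes

Diego free within 09:30–18:00: 11:15–14:00, 14:15–16:30.
Diego ∩ Rania: 11:30–12:00, 12:45–14:00, 14:15–14:30, 15:00–15:45, 16:15–16:30.
Common window lengths: 30, 75, 15, 45, 15 min; longest is 75.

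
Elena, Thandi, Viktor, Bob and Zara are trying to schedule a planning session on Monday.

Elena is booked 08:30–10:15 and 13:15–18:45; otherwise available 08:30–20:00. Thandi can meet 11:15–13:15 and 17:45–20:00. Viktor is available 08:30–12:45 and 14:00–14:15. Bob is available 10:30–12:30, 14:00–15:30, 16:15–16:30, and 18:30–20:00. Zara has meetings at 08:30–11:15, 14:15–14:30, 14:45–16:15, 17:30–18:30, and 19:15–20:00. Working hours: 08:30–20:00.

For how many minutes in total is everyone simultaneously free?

Elena free within 08:30–20:00: 10:15–13:15, 18:45–20:00.
Zara free within 08:30–20:00: 11:15–14:15, 14:30–14:45, 16:15–17:30, 18:30–19:15.
Elena ∩ Thandi: 11:15–13:15, 18:45–20:00.
Elena ∩ Thandi ∩ Viktor: 11:15–12:45.
Elena ∩ Thandi ∩ Viktor ∩ Bob: 11:15–12:30.
Elena ∩ Thandi ∩ Viktor ∩ Bob ∩ Zara: 11:15–12:30.
Total common minutes: 75.

75 minutes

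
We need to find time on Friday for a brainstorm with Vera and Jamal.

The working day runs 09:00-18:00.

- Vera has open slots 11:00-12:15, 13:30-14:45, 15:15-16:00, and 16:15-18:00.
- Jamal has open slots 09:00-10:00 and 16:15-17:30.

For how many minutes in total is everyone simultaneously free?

Vera ∩ Jamal: 16:15–17:30.
Total common minutes: 75.

75 minutes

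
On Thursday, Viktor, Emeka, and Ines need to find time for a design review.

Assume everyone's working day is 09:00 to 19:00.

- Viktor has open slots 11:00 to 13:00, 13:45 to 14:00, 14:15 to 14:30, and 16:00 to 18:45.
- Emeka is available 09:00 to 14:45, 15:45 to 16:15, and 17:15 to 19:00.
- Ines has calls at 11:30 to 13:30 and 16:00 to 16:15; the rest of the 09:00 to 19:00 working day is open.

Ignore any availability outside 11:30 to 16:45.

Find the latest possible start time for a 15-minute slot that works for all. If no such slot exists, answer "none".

14:15

Ines free within 09:00–19:00: 09:00–11:30, 13:30–16:00, 16:15–19:00.
Viktor ∩ Emeka: 11:00–13:00, 13:45–14:00, 14:15–14:30, 16:00–16:15, 17:15–18:45.
Viktor ∩ Emeka ∩ Ines: 11:00–11:30, 13:45–14:00, 14:15–14:30, 17:15–18:45.
Restricted to 11:30–16:45: 13:45–14:00, 14:15–14:30.
Windows ≥ 15 min: 13:45–14:00, 14:15–14:30.
Latest start in the last window 14:15–14:30 is 14:30 − 15 min = 14:15.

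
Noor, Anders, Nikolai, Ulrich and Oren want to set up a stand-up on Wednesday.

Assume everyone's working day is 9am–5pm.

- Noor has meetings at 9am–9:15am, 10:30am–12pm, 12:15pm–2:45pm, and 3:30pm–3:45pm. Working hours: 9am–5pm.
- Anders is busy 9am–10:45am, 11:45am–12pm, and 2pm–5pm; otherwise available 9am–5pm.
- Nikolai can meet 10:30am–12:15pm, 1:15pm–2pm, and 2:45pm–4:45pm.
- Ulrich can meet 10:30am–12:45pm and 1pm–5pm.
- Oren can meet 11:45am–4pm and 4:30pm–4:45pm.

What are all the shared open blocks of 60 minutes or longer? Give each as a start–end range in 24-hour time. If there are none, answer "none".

Noor free within 09:00–17:00: 09:15–10:30, 12:00–12:15, 14:45–15:30, 15:45–17:00.
Anders free within 09:00–17:00: 10:45–11:45, 12:00–14:00.
Noor ∩ Anders: 12:00–12:15.
Noor ∩ Anders ∩ Nikolai: 12:00–12:15.
Noor ∩ Anders ∩ Nikolai ∩ Ulrich: 12:00–12:15.
Noor ∩ Anders ∩ Nikolai ∩ Ulrich ∩ Oren: 12:00–12:15.
Windows ≥ 60 min: (none).

none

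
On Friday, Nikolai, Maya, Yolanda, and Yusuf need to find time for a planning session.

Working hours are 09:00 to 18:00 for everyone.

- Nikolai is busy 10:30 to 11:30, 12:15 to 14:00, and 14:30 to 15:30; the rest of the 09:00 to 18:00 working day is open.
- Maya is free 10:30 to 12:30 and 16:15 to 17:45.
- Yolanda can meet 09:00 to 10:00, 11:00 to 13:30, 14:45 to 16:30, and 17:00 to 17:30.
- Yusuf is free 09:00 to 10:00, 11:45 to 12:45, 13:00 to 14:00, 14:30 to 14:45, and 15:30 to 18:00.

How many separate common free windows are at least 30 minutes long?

Nikolai free within 09:00–18:00: 09:00–10:30, 11:30–12:15, 14:00–14:30, 15:30–18:00.
Nikolai ∩ Maya: 11:30–12:15, 16:15–17:45.
Nikolai ∩ Maya ∩ Yolanda: 11:30–12:15, 16:15–16:30, 17:00–17:30.
Nikolai ∩ Maya ∩ Yolanda ∩ Yusuf: 11:45–12:15, 16:15–16:30, 17:00–17:30.
Windows ≥ 30 min: 11:45–12:15, 17:00–17:30.
That's 2 windows.

2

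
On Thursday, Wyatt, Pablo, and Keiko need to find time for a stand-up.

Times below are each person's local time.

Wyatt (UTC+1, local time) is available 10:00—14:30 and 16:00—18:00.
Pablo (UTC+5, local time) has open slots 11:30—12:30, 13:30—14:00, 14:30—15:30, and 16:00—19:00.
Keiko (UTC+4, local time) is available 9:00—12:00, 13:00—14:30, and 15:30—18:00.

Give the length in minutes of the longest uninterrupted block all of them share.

Wyatt → UTC: 09:00–13:30, 15:00–17:00.
Pablo → UTC: 06:30–07:30, 08:30–09:00, 09:30–10:30, 11:00–14:00.
Keiko → UTC: 05:00–08:00, 09:00–10:30, 11:30–14:00.
Wyatt ∩ Pablo: 09:30–10:30, 11:00–13:30.
Wyatt ∩ Pablo ∩ Keiko: 09:30–10:30, 11:30–13:30.
Common window lengths: 60, 120 min; longest is 120.

120 minutes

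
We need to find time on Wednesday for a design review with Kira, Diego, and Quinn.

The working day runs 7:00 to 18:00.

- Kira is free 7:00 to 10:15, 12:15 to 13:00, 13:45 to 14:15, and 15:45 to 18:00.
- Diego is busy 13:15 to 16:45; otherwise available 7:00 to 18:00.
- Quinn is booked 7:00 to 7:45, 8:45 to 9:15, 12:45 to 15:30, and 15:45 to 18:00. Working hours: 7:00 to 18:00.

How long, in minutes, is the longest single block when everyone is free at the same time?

Diego free within 07:00–18:00: 07:00–13:15, 16:45–18:00.
Quinn free within 07:00–18:00: 07:45–08:45, 09:15–12:45, 15:30–15:45.
Kira ∩ Diego: 07:00–10:15, 12:15–13:00, 16:45–18:00.
Kira ∩ Diego ∩ Quinn: 07:45–08:45, 09:15–10:15, 12:15–12:45.
Common window lengths: 60, 60, 30 min; longest is 60.

60 minutes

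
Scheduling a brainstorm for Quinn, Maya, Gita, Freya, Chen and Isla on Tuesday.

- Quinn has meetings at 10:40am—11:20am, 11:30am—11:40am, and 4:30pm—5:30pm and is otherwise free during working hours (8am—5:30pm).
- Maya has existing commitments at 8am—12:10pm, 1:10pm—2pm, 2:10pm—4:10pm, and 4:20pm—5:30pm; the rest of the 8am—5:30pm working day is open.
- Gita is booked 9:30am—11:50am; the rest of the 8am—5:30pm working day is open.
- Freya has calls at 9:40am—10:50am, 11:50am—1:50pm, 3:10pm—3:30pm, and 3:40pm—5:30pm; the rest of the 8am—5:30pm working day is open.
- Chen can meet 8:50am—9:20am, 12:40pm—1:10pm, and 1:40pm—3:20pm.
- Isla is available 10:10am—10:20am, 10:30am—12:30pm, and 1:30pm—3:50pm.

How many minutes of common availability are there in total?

10 minutes

Quinn free within 08:00–17:30: 08:00–10:40, 11:20–11:30, 11:40–16:30.
Maya free within 08:00–17:30: 12:10–13:10, 14:00–14:10, 16:10–16:20.
Gita free within 08:00–17:30: 08:00–09:30, 11:50–17:30.
Freya free within 08:00–17:30: 08:00–09:40, 10:50–11:50, 13:50–15:10, 15:30–15:40.
Quinn ∩ Maya: 12:10–13:10, 14:00–14:10, 16:10–16:20.
Quinn ∩ Maya ∩ Gita: 12:10–13:10, 14:00–14:10, 16:10–16:20.
Quinn ∩ Maya ∩ Gita ∩ Freya: 14:00–14:10.
Quinn ∩ Maya ∩ Gita ∩ Freya ∩ Chen: 14:00–14:10.
Quinn ∩ Maya ∩ Gita ∩ Freya ∩ Chen ∩ Isla: 14:00–14:10.
Total common minutes: 10.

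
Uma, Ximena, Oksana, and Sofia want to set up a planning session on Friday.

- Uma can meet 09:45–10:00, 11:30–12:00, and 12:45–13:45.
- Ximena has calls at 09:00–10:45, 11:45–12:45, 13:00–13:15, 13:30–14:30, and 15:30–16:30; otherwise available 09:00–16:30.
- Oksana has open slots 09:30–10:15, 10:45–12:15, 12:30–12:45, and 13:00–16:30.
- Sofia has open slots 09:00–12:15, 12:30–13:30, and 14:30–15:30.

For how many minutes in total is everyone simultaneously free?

Ximena free within 09:00–16:30: 10:45–11:45, 12:45–13:00, 13:15–13:30, 14:30–15:30.
Uma ∩ Ximena: 11:30–11:45, 12:45–13:00, 13:15–13:30.
Uma ∩ Ximena ∩ Oksana: 11:30–11:45, 13:15–13:30.
Uma ∩ Ximena ∩ Oksana ∩ Sofia: 11:30–11:45, 13:15–13:30.
Total common minutes: 15 + 15 = 30.

30 minutes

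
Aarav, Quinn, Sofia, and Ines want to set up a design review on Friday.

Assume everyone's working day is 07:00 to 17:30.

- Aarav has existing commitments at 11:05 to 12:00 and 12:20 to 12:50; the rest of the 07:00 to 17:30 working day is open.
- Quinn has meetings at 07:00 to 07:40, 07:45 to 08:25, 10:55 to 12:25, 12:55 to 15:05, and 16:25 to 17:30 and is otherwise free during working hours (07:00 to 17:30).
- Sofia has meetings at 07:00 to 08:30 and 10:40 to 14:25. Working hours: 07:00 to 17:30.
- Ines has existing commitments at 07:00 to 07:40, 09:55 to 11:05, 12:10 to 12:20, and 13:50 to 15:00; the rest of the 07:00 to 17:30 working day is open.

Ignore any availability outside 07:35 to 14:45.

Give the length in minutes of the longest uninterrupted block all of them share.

85 minutes

Aarav free within 07:00–17:30: 07:00–11:05, 12:00–12:20, 12:50–17:30.
Quinn free within 07:00–17:30: 07:40–07:45, 08:25–10:55, 12:25–12:55, 15:05–16:25.
Sofia free within 07:00–17:30: 08:30–10:40, 14:25–17:30.
Ines free within 07:00–17:30: 07:40–09:55, 11:05–12:10, 12:20–13:50, 15:00–17:30.
Aarav ∩ Quinn: 07:40–07:45, 08:25–10:55, 12:50–12:55, 15:05–16:25.
Aarav ∩ Quinn ∩ Sofia: 08:30–10:40, 15:05–16:25.
Aarav ∩ Quinn ∩ Sofia ∩ Ines: 08:30–09:55, 15:05–16:25.
Restricted to 07:35–14:45: 08:30–09:55.
Single common window of 85 minutes.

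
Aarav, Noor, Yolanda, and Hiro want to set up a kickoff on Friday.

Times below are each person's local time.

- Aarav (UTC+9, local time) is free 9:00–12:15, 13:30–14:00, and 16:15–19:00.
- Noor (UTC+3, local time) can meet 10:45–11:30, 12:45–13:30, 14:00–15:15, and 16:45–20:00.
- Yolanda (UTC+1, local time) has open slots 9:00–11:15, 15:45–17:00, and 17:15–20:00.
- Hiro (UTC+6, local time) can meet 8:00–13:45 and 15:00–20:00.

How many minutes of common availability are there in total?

15 minutes

Aarav → UTC: 00:00–03:15, 04:30–05:00, 07:15–10:00.
Noor → UTC: 07:45–08:30, 09:45–10:30, 11:00–12:15, 13:45–17:00.
Yolanda → UTC: 08:00–10:15, 14:45–16:00, 16:15–19:00.
Hiro → UTC: 02:00–07:45, 09:00–14:00.
Aarav ∩ Noor: 07:45–08:30, 09:45–10:00.
Aarav ∩ Noor ∩ Yolanda: 08:00–08:30, 09:45–10:00.
Aarav ∩ Noor ∩ Yolanda ∩ Hiro: 09:45–10:00.
Total common minutes: 15.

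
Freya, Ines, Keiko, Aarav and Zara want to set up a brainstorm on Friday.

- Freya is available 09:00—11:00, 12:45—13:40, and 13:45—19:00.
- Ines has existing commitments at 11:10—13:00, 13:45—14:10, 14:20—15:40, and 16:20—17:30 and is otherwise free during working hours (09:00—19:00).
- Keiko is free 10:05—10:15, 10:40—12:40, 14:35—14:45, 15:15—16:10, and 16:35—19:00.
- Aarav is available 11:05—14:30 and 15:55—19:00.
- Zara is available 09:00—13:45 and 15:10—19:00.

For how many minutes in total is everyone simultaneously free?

Ines free within 09:00–19:00: 09:00–11:10, 13:00–13:45, 14:10–14:20, 15:40–16:20, 17:30–19:00.
Freya ∩ Ines: 09:00–11:00, 13:00–13:40, 14:10–14:20, 15:40–16:20, 17:30–19:00.
Freya ∩ Ines ∩ Keiko: 10:05–10:15, 10:40–11:00, 15:40–16:10, 17:30–19:00.
Freya ∩ Ines ∩ Keiko ∩ Aarav: 15:55–16:10, 17:30–19:00.
Freya ∩ Ines ∩ Keiko ∩ Aarav ∩ Zara: 15:55–16:10, 17:30–19:00.
Total common minutes: 15 + 90 = 105.

105 minutes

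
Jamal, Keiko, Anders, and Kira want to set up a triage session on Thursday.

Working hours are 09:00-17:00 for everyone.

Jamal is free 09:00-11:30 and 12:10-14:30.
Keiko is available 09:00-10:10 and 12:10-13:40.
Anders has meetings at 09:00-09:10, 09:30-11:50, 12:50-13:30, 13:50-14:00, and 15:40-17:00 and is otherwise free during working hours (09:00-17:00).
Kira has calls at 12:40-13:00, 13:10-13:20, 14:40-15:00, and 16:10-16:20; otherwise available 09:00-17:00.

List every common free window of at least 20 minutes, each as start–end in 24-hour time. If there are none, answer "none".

09:10–09:30, 12:10–12:40

Anders free within 09:00–17:00: 09:10–09:30, 11:50–12:50, 13:30–13:50, 14:00–15:40.
Kira free within 09:00–17:00: 09:00–12:40, 13:00–13:10, 13:20–14:40, 15:00–16:10, 16:20–17:00.
Jamal ∩ Keiko: 09:00–10:10, 12:10–13:40.
Jamal ∩ Keiko ∩ Anders: 09:10–09:30, 12:10–12:50, 13:30–13:40.
Jamal ∩ Keiko ∩ Anders ∩ Kira: 09:10–09:30, 12:10–12:40, 13:30–13:40.
Windows ≥ 20 min: 09:10–09:30, 12:10–12:40.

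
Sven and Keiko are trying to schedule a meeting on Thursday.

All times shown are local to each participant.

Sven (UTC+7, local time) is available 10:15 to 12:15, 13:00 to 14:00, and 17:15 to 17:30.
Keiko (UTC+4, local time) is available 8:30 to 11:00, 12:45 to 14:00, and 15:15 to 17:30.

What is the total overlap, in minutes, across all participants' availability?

105 minutes

Sven → UTC: 03:15–05:15, 06:00–07:00, 10:15–10:30.
Keiko → UTC: 04:30–07:00, 08:45–10:00, 11:15–13:30.
Sven ∩ Keiko: 04:30–05:15, 06:00–07:00.
Total common minutes: 45 + 60 = 105.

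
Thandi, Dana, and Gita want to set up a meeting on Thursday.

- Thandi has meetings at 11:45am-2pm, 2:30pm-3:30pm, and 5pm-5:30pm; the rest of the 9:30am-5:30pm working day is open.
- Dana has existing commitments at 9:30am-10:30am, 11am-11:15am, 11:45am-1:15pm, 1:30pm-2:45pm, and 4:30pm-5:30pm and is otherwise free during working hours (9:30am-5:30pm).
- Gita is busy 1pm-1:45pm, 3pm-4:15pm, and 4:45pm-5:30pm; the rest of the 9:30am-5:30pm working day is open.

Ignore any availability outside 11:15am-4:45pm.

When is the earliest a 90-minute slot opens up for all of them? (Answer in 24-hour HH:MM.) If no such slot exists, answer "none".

none

Thandi free within 09:30–17:30: 09:30–11:45, 14:00–14:30, 15:30–17:00.
Dana free within 09:30–17:30: 10:30–11:00, 11:15–11:45, 13:15–13:30, 14:45–16:30.
Gita free within 09:30–17:30: 09:30–13:00, 13:45–15:00, 16:15–16:45.
Thandi ∩ Dana: 10:30–11:00, 11:15–11:45, 15:30–16:30.
Thandi ∩ Dana ∩ Gita: 10:30–11:00, 11:15–11:45, 16:15–16:30.
Restricted to 11:15–16:45: 11:15–11:45, 16:15–16:30.
Windows ≥ 90 min: (none).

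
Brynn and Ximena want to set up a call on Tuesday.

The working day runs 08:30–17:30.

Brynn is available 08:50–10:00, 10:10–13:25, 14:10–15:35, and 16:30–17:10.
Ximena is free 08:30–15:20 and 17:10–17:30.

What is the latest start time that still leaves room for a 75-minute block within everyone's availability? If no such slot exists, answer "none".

Brynn ∩ Ximena: 08:50–10:00, 10:10–13:25, 14:10–15:20.
Windows ≥ 75 min: 10:10–13:25.
Latest start in the last window 10:10–13:25 is 13:25 − 75 min = 12:10.

12:10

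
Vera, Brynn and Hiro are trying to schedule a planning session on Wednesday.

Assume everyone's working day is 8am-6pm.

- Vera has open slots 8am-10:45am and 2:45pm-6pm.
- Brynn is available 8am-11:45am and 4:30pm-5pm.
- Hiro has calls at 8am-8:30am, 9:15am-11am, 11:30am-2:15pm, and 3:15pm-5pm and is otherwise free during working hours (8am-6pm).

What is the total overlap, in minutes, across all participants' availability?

45 minutes

Hiro free within 08:00–18:00: 08:30–09:15, 11:00–11:30, 14:15–15:15, 17:00–18:00.
Vera ∩ Brynn: 08:00–10:45, 16:30–17:00.
Vera ∩ Brynn ∩ Hiro: 08:30–09:15.
Total common minutes: 45.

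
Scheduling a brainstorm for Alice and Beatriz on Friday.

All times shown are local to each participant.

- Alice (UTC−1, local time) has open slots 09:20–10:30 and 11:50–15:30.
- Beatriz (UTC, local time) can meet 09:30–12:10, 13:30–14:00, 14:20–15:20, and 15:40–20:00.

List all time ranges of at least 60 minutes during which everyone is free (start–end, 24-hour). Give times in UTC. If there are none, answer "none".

10:20–11:30, 14:20–15:20

Alice → UTC: 10:20–11:30, 12:50–16:30.
Beatriz → UTC: 09:30–12:10, 13:30–14:00, 14:20–15:20, 15:40–20:00.
Alice ∩ Beatriz: 10:20–11:30, 13:30–14:00, 14:20–15:20, 15:40–16:30.
Windows ≥ 60 min: 10:20–11:30, 14:20–15:20.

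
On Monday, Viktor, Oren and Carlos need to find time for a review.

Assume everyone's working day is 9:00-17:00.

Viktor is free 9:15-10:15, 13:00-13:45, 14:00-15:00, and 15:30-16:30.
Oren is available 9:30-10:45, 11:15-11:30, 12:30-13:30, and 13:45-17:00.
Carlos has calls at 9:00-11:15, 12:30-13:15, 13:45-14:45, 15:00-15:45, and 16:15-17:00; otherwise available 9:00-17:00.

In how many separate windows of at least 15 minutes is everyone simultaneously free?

Carlos free within 09:00–17:00: 11:15–12:30, 13:15–13:45, 14:45–15:00, 15:45–16:15.
Viktor ∩ Oren: 09:30–10:15, 13:00–13:30, 14:00–15:00, 15:30–16:30.
Viktor ∩ Oren ∩ Carlos: 13:15–13:30, 14:45–15:00, 15:45–16:15.
Windows ≥ 15 min: 13:15–13:30, 14:45–15:00, 15:45–16:15.
That's 3 windows.

3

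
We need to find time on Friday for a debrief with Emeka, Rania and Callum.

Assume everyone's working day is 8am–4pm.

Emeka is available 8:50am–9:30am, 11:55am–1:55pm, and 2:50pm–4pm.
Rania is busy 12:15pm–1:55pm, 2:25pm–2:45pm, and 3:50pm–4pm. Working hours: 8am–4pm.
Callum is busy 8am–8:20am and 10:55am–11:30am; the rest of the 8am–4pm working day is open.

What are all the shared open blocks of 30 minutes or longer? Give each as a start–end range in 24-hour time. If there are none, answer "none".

08:50–09:30, 14:50–15:50

Rania free within 08:00–16:00: 08:00–12:15, 13:55–14:25, 14:45–15:50.
Callum free within 08:00–16:00: 08:20–10:55, 11:30–16:00.
Emeka ∩ Rania: 08:50–09:30, 11:55–12:15, 14:50–15:50.
Emeka ∩ Rania ∩ Callum: 08:50–09:30, 11:55–12:15, 14:50–15:50.
Windows ≥ 30 min: 08:50–09:30, 14:50–15:50.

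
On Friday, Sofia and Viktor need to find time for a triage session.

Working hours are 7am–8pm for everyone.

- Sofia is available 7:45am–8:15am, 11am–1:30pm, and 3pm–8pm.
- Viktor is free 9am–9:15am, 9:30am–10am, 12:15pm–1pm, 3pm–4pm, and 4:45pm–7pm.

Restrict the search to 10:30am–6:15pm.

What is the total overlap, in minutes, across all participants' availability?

195 minutes

Sofia ∩ Viktor: 12:15–13:00, 15:00–16:00, 16:45–19:00.
Restricted to 10:30–18:15: 12:15–13:00, 15:00–16:00, 16:45–18:15.
Total common minutes: 45 + 60 + 90 = 195.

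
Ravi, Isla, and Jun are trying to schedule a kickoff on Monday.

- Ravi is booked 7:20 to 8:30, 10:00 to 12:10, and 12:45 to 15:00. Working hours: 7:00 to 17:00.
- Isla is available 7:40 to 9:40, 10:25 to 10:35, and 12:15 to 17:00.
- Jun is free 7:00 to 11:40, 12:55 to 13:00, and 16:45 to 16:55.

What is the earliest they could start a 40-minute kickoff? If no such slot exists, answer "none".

08:30

Ravi free within 07:00–17:00: 07:00–07:20, 08:30–10:00, 12:10–12:45, 15:00–17:00.
Ravi ∩ Isla: 08:30–09:40, 12:15–12:45, 15:00–17:00.
Ravi ∩ Isla ∩ Jun: 08:30–09:40, 16:45–16:55.
Windows ≥ 40 min: 08:30–09:40.
Earliest such window starts at 08:30.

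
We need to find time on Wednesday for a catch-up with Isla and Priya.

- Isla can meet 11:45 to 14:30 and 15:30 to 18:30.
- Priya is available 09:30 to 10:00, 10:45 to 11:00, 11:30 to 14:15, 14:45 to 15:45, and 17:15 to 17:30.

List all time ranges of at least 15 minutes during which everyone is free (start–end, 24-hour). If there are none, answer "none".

Isla ∩ Priya: 11:45–14:15, 15:30–15:45, 17:15–17:30.
Windows ≥ 15 min: 11:45–14:15, 15:30–15:45, 17:15–17:30.

11:45–14:15, 15:30–15:45, 17:15–17:30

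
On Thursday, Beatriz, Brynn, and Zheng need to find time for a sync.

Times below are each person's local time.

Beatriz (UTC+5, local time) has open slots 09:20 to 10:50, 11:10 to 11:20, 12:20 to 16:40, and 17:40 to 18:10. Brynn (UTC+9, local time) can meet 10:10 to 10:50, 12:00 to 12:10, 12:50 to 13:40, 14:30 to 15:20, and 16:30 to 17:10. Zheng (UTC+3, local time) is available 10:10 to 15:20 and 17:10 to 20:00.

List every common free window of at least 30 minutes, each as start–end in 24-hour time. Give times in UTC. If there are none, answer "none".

Beatriz → UTC: 04:20–05:50, 06:10–06:20, 07:20–11:40, 12:40–13:10.
Brynn → UTC: 01:10–01:50, 03:00–03:10, 03:50–04:40, 05:30–06:20, 07:30–08:10.
Zheng → UTC: 07:10–12:20, 14:10–17:00.
Beatriz ∩ Brynn: 04:20–04:40, 05:30–05:50, 06:10–06:20, 07:30–08:10.
Beatriz ∩ Brynn ∩ Zheng: 07:30–08:10.
Windows ≥ 30 min: 07:30–08:10.

07:30–08:10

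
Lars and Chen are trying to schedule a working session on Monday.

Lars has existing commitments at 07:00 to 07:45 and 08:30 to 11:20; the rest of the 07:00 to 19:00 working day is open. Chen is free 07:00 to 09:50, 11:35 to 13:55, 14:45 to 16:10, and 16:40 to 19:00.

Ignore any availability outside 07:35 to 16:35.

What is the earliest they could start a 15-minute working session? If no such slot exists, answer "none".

07:45

Lars free within 07:00–19:00: 07:45–08:30, 11:20–19:00.
Lars ∩ Chen: 07:45–08:30, 11:35–13:55, 14:45–16:10, 16:40–19:00.
Restricted to 07:35–16:35: 07:45–08:30, 11:35–13:55, 14:45–16:10.
Windows ≥ 15 min: 07:45–08:30, 11:35–13:55, 14:45–16:10.
Earliest such window starts at 07:45.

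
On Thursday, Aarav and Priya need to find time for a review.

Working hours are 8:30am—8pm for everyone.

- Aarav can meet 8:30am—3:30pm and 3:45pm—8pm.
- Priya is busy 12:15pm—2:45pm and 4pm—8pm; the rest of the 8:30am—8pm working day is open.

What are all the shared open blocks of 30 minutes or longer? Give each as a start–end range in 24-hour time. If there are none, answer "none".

Priya free within 08:30–20:00: 08:30–12:15, 14:45–16:00.
Aarav ∩ Priya: 08:30–12:15, 14:45–15:30, 15:45–16:00.
Windows ≥ 30 min: 08:30–12:15, 14:45–15:30.

08:30–12:15, 14:45–15:30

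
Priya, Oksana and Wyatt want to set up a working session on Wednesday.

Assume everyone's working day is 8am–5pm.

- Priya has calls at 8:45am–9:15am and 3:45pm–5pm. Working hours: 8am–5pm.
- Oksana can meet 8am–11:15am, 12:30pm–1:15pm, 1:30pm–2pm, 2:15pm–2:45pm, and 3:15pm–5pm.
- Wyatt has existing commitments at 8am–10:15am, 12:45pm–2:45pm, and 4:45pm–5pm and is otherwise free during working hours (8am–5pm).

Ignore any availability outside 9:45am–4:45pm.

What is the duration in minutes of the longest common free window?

60 minutes

Priya free within 08:00–17:00: 08:00–08:45, 09:15–15:45.
Wyatt free within 08:00–17:00: 10:15–12:45, 14:45–16:45.
Priya ∩ Oksana: 08:00–08:45, 09:15–11:15, 12:30–13:15, 13:30–14:00, 14:15–14:45, 15:15–15:45.
Priya ∩ Oksana ∩ Wyatt: 10:15–11:15, 12:30–12:45, 15:15–15:45.
Restricted to 09:45–16:45: 10:15–11:15, 12:30–12:45, 15:15–15:45.
Common window lengths: 60, 15, 30 min; longest is 60.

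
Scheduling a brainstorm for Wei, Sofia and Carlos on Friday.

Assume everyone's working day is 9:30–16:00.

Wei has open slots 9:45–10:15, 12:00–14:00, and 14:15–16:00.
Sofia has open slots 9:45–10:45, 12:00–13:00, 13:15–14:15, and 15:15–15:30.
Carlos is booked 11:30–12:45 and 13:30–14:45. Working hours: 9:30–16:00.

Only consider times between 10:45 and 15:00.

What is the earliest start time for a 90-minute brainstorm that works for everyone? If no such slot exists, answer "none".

none

Carlos free within 09:30–16:00: 09:30–11:30, 12:45–13:30, 14:45–16:00.
Wei ∩ Sofia: 09:45–10:15, 12:00–13:00, 13:15–14:00, 15:15–15:30.
Wei ∩ Sofia ∩ Carlos: 09:45–10:15, 12:45–13:00, 13:15–13:30, 15:15–15:30.
Restricted to 10:45–15:00: 12:45–13:00, 13:15–13:30.
Windows ≥ 90 min: (none).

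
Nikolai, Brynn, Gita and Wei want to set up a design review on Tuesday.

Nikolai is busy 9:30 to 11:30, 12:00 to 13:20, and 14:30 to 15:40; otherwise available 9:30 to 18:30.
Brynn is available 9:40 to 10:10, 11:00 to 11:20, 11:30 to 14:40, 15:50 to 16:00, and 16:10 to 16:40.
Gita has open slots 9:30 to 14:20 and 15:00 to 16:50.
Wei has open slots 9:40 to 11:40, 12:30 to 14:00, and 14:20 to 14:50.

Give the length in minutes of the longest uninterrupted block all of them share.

Nikolai free within 09:30–18:30: 11:30–12:00, 13:20–14:30, 15:40–18:30.
Nikolai ∩ Brynn: 11:30–12:00, 13:20–14:30, 15:50–16:00, 16:10–16:40.
Nikolai ∩ Brynn ∩ Gita: 11:30–12:00, 13:20–14:20, 15:50–16:00, 16:10–16:40.
Nikolai ∩ Brynn ∩ Gita ∩ Wei: 11:30–11:40, 13:20–14:00.
Common window lengths: 10, 40 min; longest is 40.

40 minutes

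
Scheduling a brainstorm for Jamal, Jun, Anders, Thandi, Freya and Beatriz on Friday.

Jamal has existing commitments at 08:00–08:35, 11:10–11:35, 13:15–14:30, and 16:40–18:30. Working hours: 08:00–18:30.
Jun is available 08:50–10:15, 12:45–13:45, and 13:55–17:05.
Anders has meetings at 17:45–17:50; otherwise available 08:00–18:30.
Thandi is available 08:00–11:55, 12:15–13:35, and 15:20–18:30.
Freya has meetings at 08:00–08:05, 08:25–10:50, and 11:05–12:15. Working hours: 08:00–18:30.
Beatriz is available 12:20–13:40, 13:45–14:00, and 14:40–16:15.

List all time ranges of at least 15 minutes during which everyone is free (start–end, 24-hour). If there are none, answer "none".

Jamal free within 08:00–18:30: 08:35–11:10, 11:35–13:15, 14:30–16:40.
Anders free within 08:00–18:30: 08:00–17:45, 17:50–18:30.
Freya free within 08:00–18:30: 08:05–08:25, 10:50–11:05, 12:15–18:30.
Jamal ∩ Jun: 08:50–10:15, 12:45–13:15, 14:30–16:40.
Jamal ∩ Jun ∩ Anders: 08:50–10:15, 12:45–13:15, 14:30–16:40.
Jamal ∩ Jun ∩ Anders ∩ Thandi: 08:50–10:15, 12:45–13:15, 15:20–16:40.
Jamal ∩ Jun ∩ Anders ∩ Thandi ∩ Freya: 12:45–13:15, 15:20–16:40.
Jamal ∩ Jun ∩ Anders ∩ Thandi ∩ Freya ∩ Beatriz: 12:45–13:15, 15:20–16:15.
Windows ≥ 15 min: 12:45–13:15, 15:20–16:15.

12:45–13:15, 15:20–16:15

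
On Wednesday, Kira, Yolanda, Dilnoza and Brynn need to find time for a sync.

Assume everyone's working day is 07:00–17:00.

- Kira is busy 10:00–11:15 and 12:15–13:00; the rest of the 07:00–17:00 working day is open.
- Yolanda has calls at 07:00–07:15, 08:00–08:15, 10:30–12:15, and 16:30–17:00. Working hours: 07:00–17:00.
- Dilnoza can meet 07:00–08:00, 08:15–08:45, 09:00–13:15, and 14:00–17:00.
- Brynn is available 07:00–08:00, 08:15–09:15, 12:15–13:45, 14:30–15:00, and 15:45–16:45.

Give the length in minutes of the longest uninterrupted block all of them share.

45 minutes

Kira free within 07:00–17:00: 07:00–10:00, 11:15–12:15, 13:00–17:00.
Yolanda free within 07:00–17:00: 07:15–08:00, 08:15–10:30, 12:15–16:30.
Kira ∩ Yolanda: 07:15–08:00, 08:15–10:00, 13:00–16:30.
Kira ∩ Yolanda ∩ Dilnoza: 07:15–08:00, 08:15–08:45, 09:00–10:00, 13:00–13:15, 14:00–16:30.
Kira ∩ Yolanda ∩ Dilnoza ∩ Brynn: 07:15–08:00, 08:15–08:45, 09:00–09:15, 13:00–13:15, 14:30–15:00, 15:45–16:30.
Common window lengths: 45, 30, 15, 15, 30, 45 min; longest is 45.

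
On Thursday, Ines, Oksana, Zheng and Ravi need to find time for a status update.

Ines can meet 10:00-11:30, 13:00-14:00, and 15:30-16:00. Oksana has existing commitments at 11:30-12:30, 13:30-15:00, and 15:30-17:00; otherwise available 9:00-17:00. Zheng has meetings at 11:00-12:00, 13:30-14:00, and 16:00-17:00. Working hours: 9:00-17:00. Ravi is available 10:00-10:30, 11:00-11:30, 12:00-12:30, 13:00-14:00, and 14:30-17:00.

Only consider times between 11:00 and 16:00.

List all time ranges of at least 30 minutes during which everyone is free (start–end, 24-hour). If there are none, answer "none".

13:00–13:30

Oksana free within 09:00–17:00: 09:00–11:30, 12:30–13:30, 15:00–15:30.
Zheng free within 09:00–17:00: 09:00–11:00, 12:00–13:30, 14:00–16:00.
Ines ∩ Oksana: 10:00–11:30, 13:00–13:30.
Ines ∩ Oksana ∩ Zheng: 10:00–11:00, 13:00–13:30.
Ines ∩ Oksana ∩ Zheng ∩ Ravi: 10:00–10:30, 13:00–13:30.
Restricted to 11:00–16:00: 13:00–13:30.
Windows ≥ 30 min: 13:00–13:30.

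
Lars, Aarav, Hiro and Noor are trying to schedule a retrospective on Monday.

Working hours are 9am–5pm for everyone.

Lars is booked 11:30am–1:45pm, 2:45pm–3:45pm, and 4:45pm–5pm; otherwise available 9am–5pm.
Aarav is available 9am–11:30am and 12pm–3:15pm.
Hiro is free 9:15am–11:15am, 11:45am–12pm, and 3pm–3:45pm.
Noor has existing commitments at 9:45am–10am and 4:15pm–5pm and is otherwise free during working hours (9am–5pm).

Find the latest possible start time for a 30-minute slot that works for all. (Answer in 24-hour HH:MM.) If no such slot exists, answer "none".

10:45

Lars free within 09:00–17:00: 09:00–11:30, 13:45–14:45, 15:45–16:45.
Noor free within 09:00–17:00: 09:00–09:45, 10:00–16:15.
Lars ∩ Aarav: 09:00–11:30, 13:45–14:45.
Lars ∩ Aarav ∩ Hiro: 09:15–11:15.
Lars ∩ Aarav ∩ Hiro ∩ Noor: 09:15–09:45, 10:00–11:15.
Windows ≥ 30 min: 09:15–09:45, 10:00–11:15.
Latest start in the last window 10:00–11:15 is 11:15 − 30 min = 10:45.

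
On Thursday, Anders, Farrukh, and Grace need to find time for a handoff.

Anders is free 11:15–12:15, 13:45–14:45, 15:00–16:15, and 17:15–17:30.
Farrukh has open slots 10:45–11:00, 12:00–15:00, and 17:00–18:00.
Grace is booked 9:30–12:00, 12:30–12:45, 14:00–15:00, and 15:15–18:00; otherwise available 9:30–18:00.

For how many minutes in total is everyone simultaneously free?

30 minutes

Grace free within 09:30–18:00: 12:00–12:30, 12:45–14:00, 15:00–15:15.
Anders ∩ Farrukh: 12:00–12:15, 13:45–14:45, 17:15–17:30.
Anders ∩ Farrukh ∩ Grace: 12:00–12:15, 13:45–14:00.
Total common minutes: 15 + 15 = 30.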